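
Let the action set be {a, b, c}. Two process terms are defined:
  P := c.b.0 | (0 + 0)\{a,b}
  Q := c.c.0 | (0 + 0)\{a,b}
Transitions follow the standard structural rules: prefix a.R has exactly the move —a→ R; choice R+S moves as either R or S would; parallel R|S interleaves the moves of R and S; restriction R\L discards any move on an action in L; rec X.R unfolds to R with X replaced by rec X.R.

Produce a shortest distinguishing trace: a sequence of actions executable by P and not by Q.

LTS(P): 3 reachable states
  m0 = c.b.0 | (0 + 0)\{a,b} → =c=> m1
  m1 = b.0 | (0 + 0)\{a,b} → =b=> m2
  m2 = 0 | (0 + 0)\{a,b} → stopped
LTS(Q): 3 reachable states
  n0 = c.c.0 | (0 + 0)\{a,b} → =c=> n1
  n1 = c.0 | (0 + 0)\{a,b} → =c=> n2
  n2 = 0 | (0 + 0)\{a,b} → stopped
Executing cb from P (initial set {m0}):
  step 1 (c): {m1}
  step 2 (b): {m2}
  P completes σ.
Executing cb from Q (initial set {n0}):
  step 1 (c): {n1}
  step 2 (b): ∅  — Q cannot continue

cb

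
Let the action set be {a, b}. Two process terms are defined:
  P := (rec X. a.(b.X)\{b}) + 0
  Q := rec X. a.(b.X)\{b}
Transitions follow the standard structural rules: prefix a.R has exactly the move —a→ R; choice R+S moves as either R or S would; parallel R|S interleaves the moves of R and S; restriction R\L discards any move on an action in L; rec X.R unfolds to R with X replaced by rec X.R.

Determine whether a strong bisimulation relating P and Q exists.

Reachable graph of P (2 states):
  m0 = (rec X. a.(b.X)\{b}) + 0 has moves ··a··> m1
  m1 = (b.(rec X. a.(b.X)\{b}))\{b} has moves stopped
Reachable graph of Q (2 states):
  n0 = rec X. a.(b.X)\{b} has moves ··a··> n1
  n1 = (b.(rec X. a.(b.X)\{b}))\{b} has moves stopped
Coarsest stable partition (strong bisimilarity classes):
  B0 = {m0, n0}
  B1 = {m1, n1}
m0 ∈ B0, n0 ∈ B0 → same block

bisimilar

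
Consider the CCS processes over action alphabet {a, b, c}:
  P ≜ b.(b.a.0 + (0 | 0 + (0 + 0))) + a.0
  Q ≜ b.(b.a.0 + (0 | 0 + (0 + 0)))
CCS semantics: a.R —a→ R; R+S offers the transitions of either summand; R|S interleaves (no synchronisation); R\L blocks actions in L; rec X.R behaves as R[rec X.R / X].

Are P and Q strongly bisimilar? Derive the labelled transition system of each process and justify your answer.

Reachable graph of P (4 states):
  m0 = b.(b.a.0 + (0 | 0 + (0 + 0))) + a.0 ⊢ =a=> m1, =b=> m2
  m1 = 0 ⊢ stopped
  m2 = b.a.0 + (0 | 0 + (0 + 0)) ⊢ =b=> m3
  m3 = a.0 ⊢ =a=> m1
Reachable graph of Q (4 states):
  n0 = b.(b.a.0 + (0 | 0 + (0 + 0))) ⊢ =b=> n1
  n1 = b.a.0 + (0 | 0 + (0 + 0)) ⊢ =b=> n2
  n2 = a.0 ⊢ =a=> n3
  n3 = 0 ⊢ stopped
Coarsest stable partition (strong bisimilarity classes):
  B0 = {m0}
  B1 = {m1, n3}
  B2 = {m2, n1}
  B3 = {m3, n2}
  B4 = {n0}
m0 ∈ B0, n0 ∈ B4 → different blocks

P ≁ Q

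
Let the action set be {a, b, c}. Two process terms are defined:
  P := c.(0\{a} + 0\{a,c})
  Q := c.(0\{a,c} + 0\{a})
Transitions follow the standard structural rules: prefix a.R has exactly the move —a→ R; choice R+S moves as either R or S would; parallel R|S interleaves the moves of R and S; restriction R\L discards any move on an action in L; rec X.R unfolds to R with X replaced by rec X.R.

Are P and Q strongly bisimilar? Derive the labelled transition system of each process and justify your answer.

YES

Reachable graph of P (2 states):
  m0 = c.(0\{a} + 0\{a,c}) → --c--▸ m1
  m1 = 0\{a} + 0\{a,c} → (no moves)
Reachable graph of Q (2 states):
  n0 = c.(0\{a,c} + 0\{a}) → --c--▸ n1
  n1 = 0\{a,c} + 0\{a} → (no moves)
Coarsest stable partition (strong bisimilarity classes):
  B0 = {m0, n0}
  B1 = {m1, n1}
m0 ∈ B0, n0 ∈ B0 → same block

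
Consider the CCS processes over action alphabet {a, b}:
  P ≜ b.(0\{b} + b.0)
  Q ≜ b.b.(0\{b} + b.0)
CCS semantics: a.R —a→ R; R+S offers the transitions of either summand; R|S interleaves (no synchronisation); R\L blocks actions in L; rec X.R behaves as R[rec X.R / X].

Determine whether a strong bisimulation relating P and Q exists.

NO

P's transition system — 3 states:
  u0 = b.(0\{b} + b.0) → ··b··> u1
  u1 = 0\{b} + b.0 → ··b··> u2
  u2 = 0 → stopped
Q's transition system — 4 states:
  v0 = b.b.(0\{b} + b.0) → ··b··> v1
  v1 = b.(0\{b} + b.0) → ··b··> v2
  v2 = 0\{b} + b.0 → ··b··> v3
  v3 = 0 → stopped
Coarsest stable partition (strong bisimilarity classes):
  B0 = {u0, v1}
  B1 = {u1, v2}
  B2 = {u2, v3}
  B3 = {v0}
u0 ∈ B0, v0 ∈ B3 → different blocks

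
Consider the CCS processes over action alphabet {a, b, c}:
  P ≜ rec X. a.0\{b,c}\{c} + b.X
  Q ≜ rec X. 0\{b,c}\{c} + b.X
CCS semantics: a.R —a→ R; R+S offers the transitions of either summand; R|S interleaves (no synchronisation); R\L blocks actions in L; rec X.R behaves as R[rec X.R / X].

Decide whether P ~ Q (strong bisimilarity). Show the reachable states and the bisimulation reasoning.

LTS(P): 2 reachable states
  u0 = rec X. a.0\{b,c}\{c} + b.X has moves ··a··> u1, ··b··> u0
  u1 = 0\{b,c}\{c} has moves ·
LTS(Q): 1 reachable states
  v0 = rec X. 0\{b,c}\{c} + b.X has moves ··b··> v0
Coarsest stable partition (strong bisimilarity classes):
  B0 = {u0}
  B1 = {u1}
  B2 = {v0}
u0 ∈ B0, v0 ∈ B2 → different blocks

not bisimilar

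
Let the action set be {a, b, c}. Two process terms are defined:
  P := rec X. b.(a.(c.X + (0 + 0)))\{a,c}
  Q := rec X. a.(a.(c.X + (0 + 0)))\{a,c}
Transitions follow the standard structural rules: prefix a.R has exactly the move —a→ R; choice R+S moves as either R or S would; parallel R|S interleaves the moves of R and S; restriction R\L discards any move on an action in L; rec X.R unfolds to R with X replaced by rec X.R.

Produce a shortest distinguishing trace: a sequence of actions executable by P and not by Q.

b

Reachable graph of P (2 states):
  p0 = rec X. b.(a.(c.X + (0 + 0)))\{a,c} has moves -b-> p1
  p1 = (a.(c.(rec X. b.(a.(c.X + (0 + 0)))\{a,c}) + (0 + 0)))\{a,c} has moves stopped
Reachable graph of Q (2 states):
  q0 = rec X. a.(a.(c.X + (0 + 0)))\{a,c} has moves -a-> q1
  q1 = (a.(c.(rec X. a.(a.(c.X + (0 + 0)))\{a,c}) + (0 + 0)))\{a,c} has moves stopped
Trace ⟨b⟩ through P, begin at {p0}:
  after b @ step 1: {p1}
  — P admits the full trace.
Trace ⟨b⟩ through Q, begin at {q0}:
  after b @ step 1: ∅  — Q cannot continue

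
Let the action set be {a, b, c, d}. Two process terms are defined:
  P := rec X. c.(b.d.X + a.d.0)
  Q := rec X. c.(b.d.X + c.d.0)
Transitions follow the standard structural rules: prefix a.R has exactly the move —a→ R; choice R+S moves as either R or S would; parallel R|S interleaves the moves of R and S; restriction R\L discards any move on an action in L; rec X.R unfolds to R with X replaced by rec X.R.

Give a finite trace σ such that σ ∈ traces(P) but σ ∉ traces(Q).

LTS(P): 5 reachable states
  m0 = rec X. c.(b.d.X + a.d.0) has moves ··c··> m1
  m1 = b.d.(rec X. c.(b.d.X + a.d.0)) + a.d.0 has moves ··a··> m2, ··b··> m3
  m2 = d.0 has moves ··d··> m4
  m3 = d.(rec X. c.(b.d.X + a.d.0)) has moves ··d··> m0
  m4 = 0 has moves deadlocked
LTS(Q): 5 reachable states
  n0 = rec X. c.(b.d.X + c.d.0) has moves ··c··> n1
  n1 = b.d.(rec X. c.(b.d.X + c.d.0)) + c.d.0 has moves ··b··> n2, ··c··> n3
  n2 = d.(rec X. c.(b.d.X + c.d.0)) has moves ··d··> n0
  n3 = d.0 has moves ··d··> n4
  n4 = 0 has moves deadlocked
Trace ⟨ca⟩ through P, begin at {m0}:
  [1] c ⇒ {m1}
  [2] a ⇒ {m2}
  ✓ P
Trace ⟨ca⟩ through Q, begin at {n0}:
  [1] c ⇒ {n1}
  [2] a ⇒ no successor for Q

ca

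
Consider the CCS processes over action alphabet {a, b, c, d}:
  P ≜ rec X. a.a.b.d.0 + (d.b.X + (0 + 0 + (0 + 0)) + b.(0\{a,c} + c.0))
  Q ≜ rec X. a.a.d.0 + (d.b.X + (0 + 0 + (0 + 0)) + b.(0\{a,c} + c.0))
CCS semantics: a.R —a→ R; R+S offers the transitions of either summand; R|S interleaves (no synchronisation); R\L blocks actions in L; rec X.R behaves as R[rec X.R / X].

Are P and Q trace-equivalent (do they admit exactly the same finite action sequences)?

trace-distinct — witness ⟨aab⟩

Reachable graph of P (7 states):
  s0 = rec X. a.a.b.d.0 + (d.b.X + (0 + 0 + (0 + 0)) + b.(0\{a,c} + c.0)) → =a=> s1, =b=> s2, =d=> s3
  s1 = a.b.d.0 → =a=> s4
  s2 = 0\{a,c} + c.0 → =c=> s5
  s3 = b.(rec X. a.a.b.d.0 + (d.b.X + (0 + 0 + (0 + 0)) + b.(0\{a,c} + c.0))) → =b=> s0
  s4 = b.d.0 → =b=> s6
  s5 = 0 → ∅
  s6 = d.0 → =d=> s5
Reachable graph of Q (6 states):
  t0 = rec X. a.a.d.0 + (d.b.X + (0 + 0 + (0 + 0)) + b.(0\{a,c} + c.0)) → =a=> t1, =b=> t2, =d=> t3
  t1 = a.d.0 → =a=> t4
  t2 = 0\{a,c} + c.0 → =c=> t5
  t3 = b.(rec X. a.a.d.0 + (d.b.X + (0 + 0 + (0 + 0)) + b.(0\{a,c} + c.0))) → =b=> t0
  t4 = d.0 → =d=> t5
  t5 = 0 → ∅
Trace ⟨aab⟩ through P, begin at {s0}:
  step 1 (a): {s1}
  step 2 (a): {s4}
  step 3 (b): {s6}
  ✓ P
Trace ⟨aab⟩ through Q, begin at {t0}:
  step 1 (a): {t1}
  step 2 (a): {t4}
  step 3 (b): ∅ (Q stuck)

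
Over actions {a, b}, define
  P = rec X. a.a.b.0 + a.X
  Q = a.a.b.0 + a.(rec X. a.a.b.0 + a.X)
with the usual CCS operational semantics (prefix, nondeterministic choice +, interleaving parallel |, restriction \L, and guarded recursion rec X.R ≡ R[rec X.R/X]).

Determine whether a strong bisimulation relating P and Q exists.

P ~ Q

LTS(P): 4 reachable states
  p0 = rec X. a.a.b.0 + a.X has moves —a→ p0, —a→ p1
  p1 = a.b.0 has moves —a→ p2
  p2 = b.0 has moves —b→ p3
  p3 = 0 has moves ∅
LTS(Q): 5 reachable states
  q0 = a.a.b.0 + a.(rec X. a.a.b.0 + a.X) has moves —a→ q1, —a→ q2
  q1 = a.b.0 has moves —a→ q3
  q2 = rec X. a.a.b.0 + a.X has moves —a→ q1, —a→ q2
  q3 = b.0 has moves —b→ q4
  q4 = 0 has moves ∅
Coarsest stable partition (strong bisimilarity classes):
  B0 = {p0, q0, q2}
  B1 = {p1, q1}
  B2 = {p2, q3}
  B3 = {p3, q4}
p0 ∈ B0, q0 ∈ B0 → same block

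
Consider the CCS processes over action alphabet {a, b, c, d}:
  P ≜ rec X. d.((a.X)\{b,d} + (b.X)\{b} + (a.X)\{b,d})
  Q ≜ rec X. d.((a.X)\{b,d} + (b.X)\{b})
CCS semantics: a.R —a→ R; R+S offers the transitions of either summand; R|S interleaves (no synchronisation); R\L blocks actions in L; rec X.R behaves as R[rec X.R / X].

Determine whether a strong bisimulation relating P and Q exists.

YES

P's transition system — 3 states:
  p0 = rec X. d.((a.X)\{b,d} + (b.X)\{b} + (a.X)\{b,d}) → ··d··> p1
  p1 = (a.(rec X. d.((a.X)\{b,d} + (b.X)\{b} + (a.X)\{b,d})))\{b,d} + (b.(rec X. d.((a.X)\{b,d} + (b.X)\{b} + (a.X)\{b,d})))\{b} + (a.(rec X. d.((a.X)\{b,d} + (b.X)\{b} + (a.X)\{b,d})))\{b,d} → ··a··> p2
  p2 = (rec X. d.((a.X)\{b,d} + (b.X)\{b} + (a.X)\{b,d}))\{b,d} → ∅
Q's transition system — 3 states:
  q0 = rec X. d.((a.X)\{b,d} + (b.X)\{b}) → ··d··> q1
  q1 = (a.(rec X. d.((a.X)\{b,d} + (b.X)\{b})))\{b,d} + (b.(rec X. d.((a.X)\{b,d} + (b.X)\{b})))\{b} → ··a··> q2
  q2 = (rec X. d.((a.X)\{b,d} + (b.X)\{b}))\{b,d} → ∅
Coarsest stable partition (strong bisimilarity classes):
  B0 = {p0, q0}
  B1 = {p1, q1}
  B2 = {p2, q2}
p0 ∈ B0, q0 ∈ B0 → same block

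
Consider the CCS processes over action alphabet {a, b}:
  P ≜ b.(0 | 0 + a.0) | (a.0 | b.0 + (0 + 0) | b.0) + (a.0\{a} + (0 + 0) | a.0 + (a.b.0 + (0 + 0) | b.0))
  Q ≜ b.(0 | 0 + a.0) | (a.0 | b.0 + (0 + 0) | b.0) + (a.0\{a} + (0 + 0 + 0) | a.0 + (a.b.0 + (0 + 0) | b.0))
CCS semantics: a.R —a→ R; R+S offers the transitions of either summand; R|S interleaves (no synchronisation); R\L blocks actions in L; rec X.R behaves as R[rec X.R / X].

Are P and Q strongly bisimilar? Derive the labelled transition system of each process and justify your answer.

LTS(P): 19 reachable states
  m0 = b.(0 | 0 + a.0) | (a.0 | b.0 + (0 + 0) | b.0) + (a.0\{a} + (0 + 0) | a.0 + (a.b.0 + (0 + 0) | b.0)) → =a=> m1, =a=> m2, =a=> m3, =a=> m4, =b=> m1, =b=> m5, =b=> m6, =b=> m7
  m1 = (0 + 0) | 0 → ·
  m2 = 0\{a} → ·
  m3 = b.(0 | 0 + a.0) | (0 | b.0) → =b=> m8, =b=> m9
  m4 = b.0 → =b=> m10
  m5 = (0 | 0 + a.0) | (a.0 | b.0 + (0 + 0) | b.0) → =a=> m11, =a=> m8, =b=> m12, =b=> m13
  m6 = b.(0 | 0 + a.0) | ((0 + 0) | 0) → =b=> m12
  m7 = b.(0 | 0 + a.0) | (a.0 | 0) → =a=> m9, =b=> m13
  m8 = (0 | 0 + a.0) | (0 | b.0) → =a=> m14, =b=> m15
  m9 = b.(0 | 0 + a.0) | (0 | 0) → =b=> m15
  m10 = 0 → ·
  m11 = 0 | (a.0 | b.0 + (0 + 0) | b.0) → =a=> m14, =b=> m16, =b=> m17
  m12 = (0 | 0 + a.0) | ((0 + 0) | 0) → =a=> m16
  m13 = (0 | 0 + a.0) | (a.0 | 0) → =a=> m15, =a=> m17
  m14 = 0 | (0 | b.0) → =b=> m18
  m15 = (0 | 0 + a.0) | (0 | 0) → =a=> m18
  m16 = 0 | ((0 + 0) | 0) → ·
  m17 = 0 | (a.0 | 0) → =a=> m18
  m18 = 0 | (0 | 0) → ·
LTS(Q): 20 reachable states
  n0 = b.(0 | 0 + a.0) | (a.0 | b.0 + (0 + 0) | b.0) + (a.0\{a} + (0 + 0 + 0) | a.0 + (a.b.0 + (0 + 0) | b.0)) → =a=> n1, =a=> n2, =a=> n3, =a=> n4, =b=> n5, =b=> n6, =b=> n7, =b=> n8
  n1 = (0 + 0 + 0) | 0 → ·
  n2 = 0\{a} → ·
  n3 = b.(0 | 0 + a.0) | (0 | b.0) → =b=> n10, =b=> n9
  n4 = b.0 → =b=> n11
  n5 = (0 + 0) | 0 → ·
  n6 = (0 | 0 + a.0) | (a.0 | b.0 + (0 + 0) | b.0) → =a=> n12, =a=> n9, =b=> n13, =b=> n14
  n7 = b.(0 | 0 + a.0) | ((0 + 0) | 0) → =b=> n13
  n8 = b.(0 | 0 + a.0) | (a.0 | 0) → =a=> n10, =b=> n14
  n9 = (0 | 0 + a.0) | (0 | b.0) → =a=> n15, =b=> n16
  n10 = b.(0 | 0 + a.0) | (0 | 0) → =b=> n16
  n11 = 0 → ·
  n12 = 0 | (a.0 | b.0 + (0 + 0) | b.0) → =a=> n15, =b=> n17, =b=> n18
  n13 = (0 | 0 + a.0) | ((0 + 0) | 0) → =a=> n17
  n14 = (0 | 0 + a.0) | (a.0 | 0) → =a=> n16, =a=> n18
  n15 = 0 | (0 | b.0) → =b=> n19
  n16 = (0 | 0 + a.0) | (0 | 0) → =a=> n19
  n17 = 0 | ((0 + 0) | 0) → ·
  n18 = 0 | (a.0 | 0) → =a=> n19
  n19 = 0 | (0 | 0) → ·
Partition-refinement fixed point:
  B0 = {m0, n0}
  B1 = {m3, n3}
  B2 = {m6, m9, n10, n7}
  B3 = {m12, m15, m17, n13, n16, n18}
  B4 = {m1, m10, m16, m18, m2, n1, n11, n17, n19, n2, n5}
  B5 = {m8, n9}
  B6 = {m14, m4, n15, n4}
  B7 = {m7, n8}
  B8 = {m13, n14}
  B9 = {m5, n6}
  B10 = {m11, n12}
m0 ∈ B0, n0 ∈ B0 → same block

YES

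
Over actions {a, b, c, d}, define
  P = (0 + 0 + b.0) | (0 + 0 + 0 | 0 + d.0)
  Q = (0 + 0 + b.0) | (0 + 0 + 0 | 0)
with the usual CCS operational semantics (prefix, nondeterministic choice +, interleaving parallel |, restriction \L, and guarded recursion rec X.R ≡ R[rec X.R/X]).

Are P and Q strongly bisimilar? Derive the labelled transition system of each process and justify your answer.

LTS(P): 4 reachable states
  u0 = (0 + 0 + b.0) | (0 + 0 + 0 | 0 + d.0) | —b→ u1, —d→ u2
  u1 = 0 | (0 + 0 + 0 | 0 + d.0) | —d→ u3
  u2 = (0 + 0 + b.0) | 0 | —b→ u3
  u3 = 0 | 0 | stopped
LTS(Q): 2 reachable states
  v0 = (0 + 0 + b.0) | (0 + 0 + 0 | 0) | —b→ v1
  v1 = 0 | (0 + 0 + 0 | 0) | stopped
Partition-refinement fixed point:
  B0 = {u0}
  B1 = {u1}
  B2 = {u3, v1}
  B3 = {u2, v0}
u0 ∈ B0, v0 ∈ B3 → different blocks

P ≁ Q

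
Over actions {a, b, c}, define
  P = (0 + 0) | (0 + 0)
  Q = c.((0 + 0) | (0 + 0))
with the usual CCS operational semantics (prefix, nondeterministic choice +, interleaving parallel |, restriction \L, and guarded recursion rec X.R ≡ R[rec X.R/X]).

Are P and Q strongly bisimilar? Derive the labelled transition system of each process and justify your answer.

Reachable graph of P (1 states):
  s0 = (0 + 0) | (0 + 0) :: deadlocked
Reachable graph of Q (2 states):
  t0 = c.((0 + 0) | (0 + 0)) :: --c--▸ t1
  t1 = (0 + 0) | (0 + 0) :: deadlocked
Partition-refinement fixed point:
  B0 = {s0, t1}
  B1 = {t0}
s0 ∈ B0, t0 ∈ B1 → different blocks

not bisimilar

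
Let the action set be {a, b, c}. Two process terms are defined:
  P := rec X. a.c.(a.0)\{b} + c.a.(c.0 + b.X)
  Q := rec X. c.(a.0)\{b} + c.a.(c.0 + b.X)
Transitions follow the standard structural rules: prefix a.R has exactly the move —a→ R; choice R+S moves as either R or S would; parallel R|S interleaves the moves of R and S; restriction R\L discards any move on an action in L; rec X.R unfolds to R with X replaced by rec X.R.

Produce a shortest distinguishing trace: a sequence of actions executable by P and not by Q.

a

LTS(P): 7 reachable states
  p0 = rec X. a.c.(a.0)\{b} + c.a.(c.0 + b.X) | -a-> p1, -c-> p2
  p1 = c.(a.0)\{b} | -c-> p3
  p2 = a.(c.0 + b.(rec X. a.c.(a.0)\{b} + c.a.(c.0 + b.X))) | -a-> p4
  p3 = (a.0)\{b} | -a-> p5
  p4 = c.0 + b.(rec X. a.c.(a.0)\{b} + c.a.(c.0 + b.X)) | -b-> p0, -c-> p6
  p5 = 0\{b} | stopped
  p6 = 0 | stopped
LTS(Q): 6 reachable states
  q0 = rec X. c.(a.0)\{b} + c.a.(c.0 + b.X) | -c-> q1, -c-> q2
  q1 = (a.0)\{b} | -a-> q3
  q2 = a.(c.0 + b.(rec X. c.(a.0)\{b} + c.a.(c.0 + b.X))) | -a-> q4
  q3 = 0\{b} | stopped
  q4 = c.0 + b.(rec X. c.(a.0)\{b} + c.a.(c.0 + b.X)) | -b-> q0, -c-> q5
  q5 = 0 | stopped
Executing a from P (initial set {p0}):
  [1] a ⇒ {p1}
  P completes σ.
Executing a from Q (initial set {q0}):
  [1] a ⇒ no successor for Q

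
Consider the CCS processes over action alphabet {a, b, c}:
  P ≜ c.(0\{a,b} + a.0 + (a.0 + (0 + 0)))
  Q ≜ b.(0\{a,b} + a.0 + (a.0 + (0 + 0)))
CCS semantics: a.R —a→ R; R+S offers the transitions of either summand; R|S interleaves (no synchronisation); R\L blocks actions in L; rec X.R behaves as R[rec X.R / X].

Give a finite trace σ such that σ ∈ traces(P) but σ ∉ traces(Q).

P's transition system — 3 states:
  p0 = c.(0\{a,b} + a.0 + (a.0 + (0 + 0))) ⊢ ··c··> p1
  p1 = 0\{a,b} + a.0 + (a.0 + (0 + 0)) ⊢ ··a··> p2
  p2 = 0 ⊢ ·
Q's transition system — 3 states:
  q0 = b.(0\{a,b} + a.0 + (a.0 + (0 + 0))) ⊢ ··b··> q1
  q1 = 0\{a,b} + a.0 + (a.0 + (0 + 0)) ⊢ ··a··> q2
  q2 = 0 ⊢ ·
Trace ⟨c⟩ through P, begin at {p0}:
  step 1 (c): {p1}
  ✓ P
Trace ⟨c⟩ through Q, begin at {q0}:
  step 1 (c): ∅ (Q stuck)

c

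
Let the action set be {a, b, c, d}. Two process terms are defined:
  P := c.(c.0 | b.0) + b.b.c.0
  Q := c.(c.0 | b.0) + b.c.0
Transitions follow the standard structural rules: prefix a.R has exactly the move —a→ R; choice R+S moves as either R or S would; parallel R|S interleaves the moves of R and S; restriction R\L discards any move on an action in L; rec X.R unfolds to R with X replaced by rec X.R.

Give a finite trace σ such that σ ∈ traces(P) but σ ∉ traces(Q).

bb

P's transition system — 8 states:
  s0 = c.(c.0 | b.0) + b.b.c.0 → --b--▸ s1, --c--▸ s2
  s1 = b.c.0 → --b--▸ s3
  s2 = c.0 | b.0 → --b--▸ s4, --c--▸ s5
  s3 = c.0 → --c--▸ s6
  s4 = c.0 | 0 → --c--▸ s7
  s5 = 0 | b.0 → --b--▸ s7
  s6 = 0 → ·
  s7 = 0 | 0 → ·
Q's transition system — 7 states:
  t0 = c.(c.0 | b.0) + b.c.0 → --b--▸ t1, --c--▸ t2
  t1 = c.0 → --c--▸ t3
  t2 = c.0 | b.0 → --b--▸ t4, --c--▸ t5
  t3 = 0 → ·
  t4 = c.0 | 0 → --c--▸ t6
  t5 = 0 | b.0 → --b--▸ t6
  t6 = 0 | 0 → ·
Trace ⟨bb⟩ through P, begin at {s0}:
  after b @ step 1: {s1}
  after b @ step 2: {s3}
  — P admits the full trace.
Trace ⟨bb⟩ through Q, begin at {t0}:
  after b @ step 1: {t1}
  after b @ step 2: ∅  — Q cannot continue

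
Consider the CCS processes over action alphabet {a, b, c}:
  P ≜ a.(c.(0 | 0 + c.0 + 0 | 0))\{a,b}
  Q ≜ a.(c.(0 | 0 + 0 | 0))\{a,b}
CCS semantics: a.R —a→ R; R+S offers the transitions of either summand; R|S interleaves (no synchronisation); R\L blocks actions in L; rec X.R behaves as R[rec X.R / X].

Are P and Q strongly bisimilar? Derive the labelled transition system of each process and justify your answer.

Reachable graph of P (4 states):
  s0 = a.(c.(0 | 0 + c.0 + 0 | 0))\{a,b} → —a→ s1
  s1 = (c.(0 | 0 + c.0 + 0 | 0))\{a,b} → —c→ s2
  s2 = (0 | 0 + c.0 + 0 | 0)\{a,b} → —c→ s3
  s3 = 0\{a,b} → deadlocked
Reachable graph of Q (3 states):
  t0 = a.(c.(0 | 0 + 0 | 0))\{a,b} → —a→ t1
  t1 = (c.(0 | 0 + 0 | 0))\{a,b} → —c→ t2
  t2 = (0 | 0 + 0 | 0)\{a,b} → deadlocked
Bisimilarity quotient blocks:
  B0 = {s0}
  B1 = {s1}
  B2 = {s2, t1}
  B3 = {s3, t2}
  B4 = {t0}
s0 ∈ B0, t0 ∈ B4 → different blocks

not bisimilar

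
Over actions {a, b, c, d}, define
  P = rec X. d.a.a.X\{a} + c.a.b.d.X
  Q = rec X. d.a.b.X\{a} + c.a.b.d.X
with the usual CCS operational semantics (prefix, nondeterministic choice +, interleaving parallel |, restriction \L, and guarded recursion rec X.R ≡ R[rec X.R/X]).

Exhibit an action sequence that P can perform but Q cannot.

daa

Reachable graph of P (9 states):
  u0 = rec X. d.a.a.X\{a} + c.a.b.d.X | —c→ u1, —d→ u2
  u1 = a.b.d.(rec X. d.a.a.X\{a} + c.a.b.d.X) | —a→ u3
  u2 = a.a.(rec X. d.a.a.X\{a} + c.a.b.d.X)\{a} | —a→ u4
  u3 = b.d.(rec X. d.a.a.X\{a} + c.a.b.d.X) | —b→ u5
  u4 = a.(rec X. d.a.a.X\{a} + c.a.b.d.X)\{a} | —a→ u6
  u5 = d.(rec X. d.a.a.X\{a} + c.a.b.d.X) | —d→ u0
  u6 = (rec X. d.a.a.X\{a} + c.a.b.d.X)\{a} | —c→ u7, —d→ u8
  u7 = (a.b.d.(rec X. d.a.a.X\{a} + c.a.b.d.X))\{a} | stopped
  u8 = (a.a.(rec X. d.a.a.X\{a} + c.a.b.d.X)\{a})\{a} | stopped
Reachable graph of Q (9 states):
  v0 = rec X. d.a.b.X\{a} + c.a.b.d.X | —c→ v1, —d→ v2
  v1 = a.b.d.(rec X. d.a.b.X\{a} + c.a.b.d.X) | —a→ v3
  v2 = a.b.(rec X. d.a.b.X\{a} + c.a.b.d.X)\{a} | —a→ v4
  v3 = b.d.(rec X. d.a.b.X\{a} + c.a.b.d.X) | —b→ v5
  v4 = b.(rec X. d.a.b.X\{a} + c.a.b.d.X)\{a} | —b→ v6
  v5 = d.(rec X. d.a.b.X\{a} + c.a.b.d.X) | —d→ v0
  v6 = (rec X. d.a.b.X\{a} + c.a.b.d.X)\{a} | —c→ v7, —d→ v8
  v7 = (a.b.d.(rec X. d.a.b.X\{a} + c.a.b.d.X))\{a} | stopped
  v8 = (a.b.(rec X. d.a.b.X\{a} + c.a.b.d.X)\{a})\{a} | stopped
Trace ⟨daa⟩ through P, begin at {u0}:
  [1] d ⇒ {u2}
  [2] a ⇒ {u4}
  [3] a ⇒ {u6}
  P completes σ.
Trace ⟨daa⟩ through Q, begin at {v0}:
  [1] d ⇒ {v2}
  [2] a ⇒ {v4}
  [3] a ⇒ ∅ (Q stuck)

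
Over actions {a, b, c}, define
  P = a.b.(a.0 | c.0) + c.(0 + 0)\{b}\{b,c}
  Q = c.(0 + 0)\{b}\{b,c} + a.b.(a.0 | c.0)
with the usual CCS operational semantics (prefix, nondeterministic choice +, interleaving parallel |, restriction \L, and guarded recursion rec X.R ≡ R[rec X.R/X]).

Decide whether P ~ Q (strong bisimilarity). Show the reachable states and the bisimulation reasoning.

P ~ Q

Reachable graph of P (7 states):
  m0 = a.b.(a.0 | c.0) + c.(0 + 0)\{b}\{b,c} :: —a→ m1, —c→ m2
  m1 = b.(a.0 | c.0) :: —b→ m3
  m2 = (0 + 0)\{b}\{b,c} :: ·
  m3 = a.0 | c.0 :: —a→ m4, —c→ m5
  m4 = 0 | c.0 :: —c→ m6
  m5 = a.0 | 0 :: —a→ m6
  m6 = 0 | 0 :: ·
Reachable graph of Q (7 states):
  n0 = c.(0 + 0)\{b}\{b,c} + a.b.(a.0 | c.0) :: —a→ n1, —c→ n2
  n1 = b.(a.0 | c.0) :: —b→ n3
  n2 = (0 + 0)\{b}\{b,c} :: ·
  n3 = a.0 | c.0 :: —a→ n4, —c→ n5
  n4 = 0 | c.0 :: —c→ n6
  n5 = a.0 | 0 :: —a→ n6
  n6 = 0 | 0 :: ·
Coarsest stable partition (strong bisimilarity classes):
  B0 = {m0, n0}
  B1 = {m1, n1}
  B2 = {m3, n3}
  B3 = {m5, n5}
  B4 = {m2, m6, n2, n6}
  B5 = {m4, n4}
m0 ∈ B0, n0 ∈ B0 → same block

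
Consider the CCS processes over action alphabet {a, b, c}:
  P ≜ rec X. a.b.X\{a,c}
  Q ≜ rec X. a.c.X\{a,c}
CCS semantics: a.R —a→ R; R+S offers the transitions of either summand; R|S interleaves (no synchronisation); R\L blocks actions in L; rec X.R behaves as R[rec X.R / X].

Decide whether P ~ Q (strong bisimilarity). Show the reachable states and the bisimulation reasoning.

P ≁ Q

P's transition system — 3 states:
  m0 = rec X. a.b.X\{a,c} → -a-> m1
  m1 = b.(rec X. a.b.X\{a,c})\{a,c} → -b-> m2
  m2 = (rec X. a.b.X\{a,c})\{a,c} → stopped
Q's transition system — 3 states:
  n0 = rec X. a.c.X\{a,c} → -a-> n1
  n1 = c.(rec X. a.c.X\{a,c})\{a,c} → -c-> n2
  n2 = (rec X. a.c.X\{a,c})\{a,c} → stopped
Coarsest stable partition (strong bisimilarity classes):
  B0 = {m0}
  B1 = {m1}
  B2 = {m2, n2}
  B3 = {n0}
  B4 = {n1}
m0 ∈ B0, n0 ∈ B3 → different blocks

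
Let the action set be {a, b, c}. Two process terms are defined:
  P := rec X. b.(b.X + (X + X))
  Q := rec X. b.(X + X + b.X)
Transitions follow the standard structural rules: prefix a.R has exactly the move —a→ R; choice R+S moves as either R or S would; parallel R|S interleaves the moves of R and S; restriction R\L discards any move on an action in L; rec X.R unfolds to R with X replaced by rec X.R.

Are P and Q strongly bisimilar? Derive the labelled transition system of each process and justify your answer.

P's transition system — 2 states:
  m0 = rec X. b.(b.X + (X + X)) has moves -b-> m1
  m1 = b.(rec X. b.(b.X + (X + X))) + ((rec X. b.(b.X + (X + X))) + (rec X. b.(b.X + (X + X)))) has moves -b-> m0, -b-> m1
Q's transition system — 2 states:
  n0 = rec X. b.(X + X + b.X) has moves -b-> n1
  n1 = (rec X. b.(X + X + b.X)) + (rec X. b.(X + X + b.X)) + b.(rec X. b.(X + X + b.X)) has moves -b-> n0, -b-> n1
Partition-refinement fixed point:
  B0 = {m0, m1, n0, n1}
m0 ∈ B0, n0 ∈ B0 → same block

bisimilar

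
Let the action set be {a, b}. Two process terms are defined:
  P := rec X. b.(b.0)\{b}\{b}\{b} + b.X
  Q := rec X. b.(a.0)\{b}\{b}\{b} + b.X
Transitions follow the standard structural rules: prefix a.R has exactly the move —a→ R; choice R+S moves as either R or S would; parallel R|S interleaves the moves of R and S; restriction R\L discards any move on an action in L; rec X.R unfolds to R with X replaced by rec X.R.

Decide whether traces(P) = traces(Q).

Reachable graph of P (2 states):
  p0 = rec X. b.(b.0)\{b}\{b}\{b} + b.X ⊢ ··b··> p0, ··b··> p1
  p1 = (b.0)\{b}\{b}\{b} ⊢ (no moves)
Reachable graph of Q (3 states):
  q0 = rec X. b.(a.0)\{b}\{b}\{b} + b.X ⊢ ··b··> q0, ··b··> q1
  q1 = (a.0)\{b}\{b}\{b} ⊢ ··a··> q2
  q2 = 0\{b}\{b}\{b} ⊢ (no moves)
Trace ⟨ba⟩ through Q, begin at {q0}:
  [1] b ⇒ {q0, q1}
  [2] a ⇒ {q2}
  ✓ Q
Trace ⟨ba⟩ through P, begin at {p0}:
  [1] b ⇒ {p0, p1}
  [2] a ⇒ no successor for P

trace-distinct — witness ⟨ba⟩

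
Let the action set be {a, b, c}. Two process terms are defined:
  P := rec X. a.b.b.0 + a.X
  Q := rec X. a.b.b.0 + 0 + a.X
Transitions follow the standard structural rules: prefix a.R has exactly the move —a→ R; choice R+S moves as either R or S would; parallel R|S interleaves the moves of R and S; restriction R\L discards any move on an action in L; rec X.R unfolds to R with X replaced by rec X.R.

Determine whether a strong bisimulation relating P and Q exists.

Reachable graph of P (4 states):
  m0 = rec X. a.b.b.0 + a.X has moves —a→ m0, —a→ m1
  m1 = b.b.0 has moves —b→ m2
  m2 = b.0 has moves —b→ m3
  m3 = 0 has moves ∅
Reachable graph of Q (4 states):
  n0 = rec X. a.b.b.0 + 0 + a.X has moves —a→ n0, —a→ n1
  n1 = b.b.0 has moves —b→ n2
  n2 = b.0 has moves —b→ n3
  n3 = 0 has moves ∅
Coarsest stable partition (strong bisimilarity classes):
  B0 = {m0, n0}
  B1 = {m1, n1}
  B2 = {m2, n2}
  B3 = {m3, n3}
m0 ∈ B0, n0 ∈ B0 → same block

bisimilar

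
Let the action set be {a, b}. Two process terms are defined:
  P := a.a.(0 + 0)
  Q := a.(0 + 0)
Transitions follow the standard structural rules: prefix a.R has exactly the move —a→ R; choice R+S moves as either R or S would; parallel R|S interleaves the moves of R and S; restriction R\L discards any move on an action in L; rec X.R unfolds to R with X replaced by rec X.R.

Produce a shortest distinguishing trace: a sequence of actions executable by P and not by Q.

Reachable graph of P (3 states):
  m0 = a.a.(0 + 0) :: ··a··> m1
  m1 = a.(0 + 0) :: ··a··> m2
  m2 = 0 + 0 :: (no moves)
Reachable graph of Q (2 states):
  n0 = a.(0 + 0) :: ··a··> n1
  n1 = 0 + 0 :: (no moves)
Executing aa from P (initial set {m0}):
  step 1 (a): {m1}
  step 2 (a): {m2}
  — P admits the full trace.
Executing aa from Q (initial set {n0}):
  step 1 (a): {n1}
  step 2 (a): ∅  — Q cannot continue

aa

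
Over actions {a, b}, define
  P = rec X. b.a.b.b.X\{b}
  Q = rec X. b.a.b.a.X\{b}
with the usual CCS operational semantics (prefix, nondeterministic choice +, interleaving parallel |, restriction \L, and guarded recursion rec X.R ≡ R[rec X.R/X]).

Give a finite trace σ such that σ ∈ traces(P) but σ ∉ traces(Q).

P's transition system — 5 states:
  u0 = rec X. b.a.b.b.X\{b} ⊢ -b-> u1
  u1 = a.b.b.(rec X. b.a.b.b.X\{b})\{b} ⊢ -a-> u2
  u2 = b.b.(rec X. b.a.b.b.X\{b})\{b} ⊢ -b-> u3
  u3 = b.(rec X. b.a.b.b.X\{b})\{b} ⊢ -b-> u4
  u4 = (rec X. b.a.b.b.X\{b})\{b} ⊢ ∅
Q's transition system — 5 states:
  v0 = rec X. b.a.b.a.X\{b} ⊢ -b-> v1
  v1 = a.b.a.(rec X. b.a.b.a.X\{b})\{b} ⊢ -a-> v2
  v2 = b.a.(rec X. b.a.b.a.X\{b})\{b} ⊢ -b-> v3
  v3 = a.(rec X. b.a.b.a.X\{b})\{b} ⊢ -a-> v4
  v4 = (rec X. b.a.b.a.X\{b})\{b} ⊢ ∅
Run σ = ⟨babb⟩ on P: start {u0}
  after b @ step 1: {u1}
  after a @ step 2: {u2}
  after b @ step 3: {u3}
  after b @ step 4: {u4}
  — P admits the full trace.
Run σ = ⟨babb⟩ on Q: start {v0}
  after b @ step 1: {v1}
  after a @ step 2: {v2}
  after b @ step 3: {v3}
  after b @ step 4: no successor for Q

babb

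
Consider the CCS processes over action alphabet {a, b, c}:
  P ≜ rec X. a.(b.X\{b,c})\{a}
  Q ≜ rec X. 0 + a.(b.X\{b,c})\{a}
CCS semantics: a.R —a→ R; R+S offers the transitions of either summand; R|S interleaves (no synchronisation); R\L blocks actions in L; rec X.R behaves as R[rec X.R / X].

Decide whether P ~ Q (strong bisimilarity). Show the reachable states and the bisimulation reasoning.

LTS(P): 3 reachable states
  p0 = rec X. a.(b.X\{b,c})\{a} :: —a→ p1
  p1 = (b.(rec X. a.(b.X\{b,c})\{a})\{b,c})\{a} :: —b→ p2
  p2 = (rec X. a.(b.X\{b,c})\{a})\{b,c}\{a} :: ·
LTS(Q): 3 reachable states
  q0 = rec X. 0 + a.(b.X\{b,c})\{a} :: —a→ q1
  q1 = (b.(rec X. 0 + a.(b.X\{b,c})\{a})\{b,c})\{a} :: —b→ q2
  q2 = (rec X. 0 + a.(b.X\{b,c})\{a})\{b,c}\{a} :: ·
Coarsest stable partition (strong bisimilarity classes):
  B0 = {p0, q0}
  B1 = {p1, q1}
  B2 = {p2, q2}
p0 ∈ B0, q0 ∈ B0 → same block

YES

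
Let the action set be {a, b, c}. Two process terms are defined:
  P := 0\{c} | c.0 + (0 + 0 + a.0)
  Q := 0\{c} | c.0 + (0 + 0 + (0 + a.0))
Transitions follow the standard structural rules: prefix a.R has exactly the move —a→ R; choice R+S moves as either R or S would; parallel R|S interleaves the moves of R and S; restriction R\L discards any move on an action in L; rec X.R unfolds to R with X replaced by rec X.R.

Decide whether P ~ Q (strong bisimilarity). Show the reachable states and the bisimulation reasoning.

LTS(P): 3 reachable states
  s0 = 0\{c} | c.0 + (0 + 0 + a.0) | =a=> s1, =c=> s2
  s1 = 0 | stopped
  s2 = 0\{c} | 0 | stopped
LTS(Q): 3 reachable states
  t0 = 0\{c} | c.0 + (0 + 0 + (0 + a.0)) | =a=> t1, =c=> t2
  t1 = 0 | stopped
  t2 = 0\{c} | 0 | stopped
Coarsest stable partition (strong bisimilarity classes):
  B0 = {s0, t0}
  B1 = {s1, s2, t1, t2}
s0 ∈ B0, t0 ∈ B0 → same block

P ~ Q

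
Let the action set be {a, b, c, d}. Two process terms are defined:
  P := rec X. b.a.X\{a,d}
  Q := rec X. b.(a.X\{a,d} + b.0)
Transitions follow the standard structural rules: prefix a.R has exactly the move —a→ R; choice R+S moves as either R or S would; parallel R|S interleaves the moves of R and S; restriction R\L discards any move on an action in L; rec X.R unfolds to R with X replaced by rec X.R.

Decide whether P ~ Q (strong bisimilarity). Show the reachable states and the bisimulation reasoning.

P's transition system — 4 states:
  u0 = rec X. b.a.X\{a,d} | --b--▸ u1
  u1 = a.(rec X. b.a.X\{a,d})\{a,d} | --a--▸ u2
  u2 = (rec X. b.a.X\{a,d})\{a,d} | --b--▸ u3
  u3 = (a.(rec X. b.a.X\{a,d})\{a,d})\{a,d} | ·
Q's transition system — 6 states:
  v0 = rec X. b.(a.X\{a,d} + b.0) | --b--▸ v1
  v1 = a.(rec X. b.(a.X\{a,d} + b.0))\{a,d} + b.0 | --a--▸ v2, --b--▸ v3
  v2 = (rec X. b.(a.X\{a,d} + b.0))\{a,d} | --b--▸ v4
  v3 = 0 | ·
  v4 = (a.(rec X. b.(a.X\{a,d} + b.0))\{a,d} + b.0)\{a,d} | --b--▸ v5
  v5 = 0\{a,d} | ·
Bisimilarity quotient blocks:
  B0 = {u0}
  B1 = {u1}
  B2 = {u2, v4}
  B3 = {u3, v3, v5}
  B4 = {v0}
  B5 = {v1}
  B6 = {v2}
u0 ∈ B0, v0 ∈ B4 → different blocks

NO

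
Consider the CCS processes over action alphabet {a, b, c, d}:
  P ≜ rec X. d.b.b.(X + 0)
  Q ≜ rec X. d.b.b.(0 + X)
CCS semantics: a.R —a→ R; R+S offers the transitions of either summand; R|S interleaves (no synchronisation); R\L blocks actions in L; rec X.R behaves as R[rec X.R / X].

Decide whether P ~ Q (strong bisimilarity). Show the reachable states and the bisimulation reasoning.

YES

LTS(P): 4 reachable states
  s0 = rec X. d.b.b.(X + 0) | —d→ s1
  s1 = b.b.((rec X. d.b.b.(X + 0)) + 0) | —b→ s2
  s2 = b.((rec X. d.b.b.(X + 0)) + 0) | —b→ s3
  s3 = (rec X. d.b.b.(X + 0)) + 0 | —d→ s1
LTS(Q): 4 reachable states
  t0 = rec X. d.b.b.(0 + X) | —d→ t1
  t1 = b.b.(0 + (rec X. d.b.b.(0 + X))) | —b→ t2
  t2 = b.(0 + (rec X. d.b.b.(0 + X))) | —b→ t3
  t3 = 0 + (rec X. d.b.b.(0 + X)) | —d→ t1
Coarsest stable partition (strong bisimilarity classes):
  B0 = {s0, s3, t0, t3}
  B1 = {s1, t1}
  B2 = {s2, t2}
s0 ∈ B0, t0 ∈ B0 → same block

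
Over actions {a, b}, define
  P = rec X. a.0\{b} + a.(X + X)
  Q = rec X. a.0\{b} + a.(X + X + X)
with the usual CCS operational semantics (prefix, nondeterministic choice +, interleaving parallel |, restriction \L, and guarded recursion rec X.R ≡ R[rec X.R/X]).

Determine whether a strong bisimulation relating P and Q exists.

Reachable graph of P (3 states):
  m0 = rec X. a.0\{b} + a.(X + X) → =a=> m1, =a=> m2
  m1 = (rec X. a.0\{b} + a.(X + X)) + (rec X. a.0\{b} + a.(X + X)) → =a=> m1, =a=> m2
  m2 = 0\{b} → stopped
Reachable graph of Q (3 states):
  n0 = rec X. a.0\{b} + a.(X + X + X) → =a=> n1, =a=> n2
  n1 = (rec X. a.0\{b} + a.(X + X + X)) + (rec X. a.0\{b} + a.(X + X + X)) + (rec X. a.0\{b} + a.(X + X + X)) → =a=> n1, =a=> n2
  n2 = 0\{b} → stopped
Bisimilarity quotient blocks:
  B0 = {m0, m1, n0, n1}
  B1 = {m2, n2}
m0 ∈ B0, n0 ∈ B0 → same block

YES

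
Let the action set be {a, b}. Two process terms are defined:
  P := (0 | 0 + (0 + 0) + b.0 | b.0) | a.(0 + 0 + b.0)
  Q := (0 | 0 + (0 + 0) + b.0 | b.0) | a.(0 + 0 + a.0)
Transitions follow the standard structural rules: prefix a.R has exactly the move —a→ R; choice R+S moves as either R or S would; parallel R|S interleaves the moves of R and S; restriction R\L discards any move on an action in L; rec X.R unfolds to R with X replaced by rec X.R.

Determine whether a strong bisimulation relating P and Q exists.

Reachable graph of P (12 states):
  s0 = (0 | 0 + (0 + 0) + b.0 | b.0) | a.(0 + 0 + b.0) ⊢ =a=> s1, =b=> s2, =b=> s3
  s1 = (0 | 0 + (0 + 0) + b.0 | b.0) | (0 + 0 + b.0) ⊢ =b=> s4, =b=> s5, =b=> s6
  s2 = 0 | b.0 | a.(0 + 0 + b.0) ⊢ =a=> s5, =b=> s7
  s3 = b.0 | 0 | a.(0 + 0 + b.0) ⊢ =a=> s6, =b=> s7
  s4 = (0 | 0 + (0 + 0) + b.0 | b.0) | 0 ⊢ =b=> s8, =b=> s9
  s5 = 0 | b.0 | (0 + 0 + b.0) ⊢ =b=> s10, =b=> s8
  s6 = b.0 | 0 | (0 + 0 + b.0) ⊢ =b=> s10, =b=> s9
  s7 = 0 | 0 | a.(0 + 0 + b.0) ⊢ =a=> s10
  s8 = 0 | b.0 | 0 ⊢ =b=> s11
  s9 = b.0 | 0 | 0 ⊢ =b=> s11
  s10 = 0 | 0 | (0 + 0 + b.0) ⊢ =b=> s11
  s11 = 0 | 0 | 0 ⊢ (no moves)
Reachable graph of Q (12 states):
  t0 = (0 | 0 + (0 + 0) + b.0 | b.0) | a.(0 + 0 + a.0) ⊢ =a=> t1, =b=> t2, =b=> t3
  t1 = (0 | 0 + (0 + 0) + b.0 | b.0) | (0 + 0 + a.0) ⊢ =a=> t4, =b=> t5, =b=> t6
  t2 = 0 | b.0 | a.(0 + 0 + a.0) ⊢ =a=> t5, =b=> t7
  t3 = b.0 | 0 | a.(0 + 0 + a.0) ⊢ =a=> t6, =b=> t7
  t4 = (0 | 0 + (0 + 0) + b.0 | b.0) | 0 ⊢ =b=> t8, =b=> t9
  t5 = 0 | b.0 | (0 + 0 + a.0) ⊢ =a=> t8, =b=> t10
  t6 = b.0 | 0 | (0 + 0 + a.0) ⊢ =a=> t9, =b=> t10
  t7 = 0 | 0 | a.(0 + 0 + a.0) ⊢ =a=> t10
  t8 = 0 | b.0 | 0 ⊢ =b=> t11
  t9 = b.0 | 0 | 0 ⊢ =b=> t11
  t10 = 0 | 0 | (0 + 0 + a.0) ⊢ =a=> t11
  t11 = 0 | 0 | 0 ⊢ (no moves)
Bisimilarity quotient blocks:
  B0 = {s0}
  B1 = {s2, s3}
  B2 = {s4, s5, s6, t4}
  B3 = {s10, s8, s9, t8, t9}
  B4 = {s11, t11}
  B5 = {s7}
  B6 = {s1}
  B7 = {t0}
  B8 = {t2, t3}
  B9 = {t7}
  B10 = {t10}
  B11 = {t5, t6}
  B12 = {t1}
s0 ∈ B0, t0 ∈ B7 → different blocks

NO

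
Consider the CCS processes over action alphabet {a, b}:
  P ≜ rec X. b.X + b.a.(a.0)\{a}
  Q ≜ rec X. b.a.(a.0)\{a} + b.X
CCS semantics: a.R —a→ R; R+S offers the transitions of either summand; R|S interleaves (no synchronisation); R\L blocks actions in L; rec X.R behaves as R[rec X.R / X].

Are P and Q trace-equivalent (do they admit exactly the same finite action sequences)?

traces(P) = traces(Q)

P's transition system — 3 states:
  s0 = rec X. b.X + b.a.(a.0)\{a} ⊢ --b--▸ s0, --b--▸ s1
  s1 = a.(a.0)\{a} ⊢ --a--▸ s2
  s2 = (a.0)\{a} ⊢ ∅
Q's transition system — 3 states:
  t0 = rec X. b.a.(a.0)\{a} + b.X ⊢ --b--▸ t0, --b--▸ t1
  t1 = a.(a.0)\{a} ⊢ --a--▸ t2
  t2 = (a.0)\{a} ⊢ ∅
Partition-refinement fixed point:
  B0 = {s0, t0}
  B1 = {s1, t1}
  B2 = {s2, t2}
s0 ∈ B0, t0 ∈ B0 → same block
Bisimilar ⇒ trace-equivalent.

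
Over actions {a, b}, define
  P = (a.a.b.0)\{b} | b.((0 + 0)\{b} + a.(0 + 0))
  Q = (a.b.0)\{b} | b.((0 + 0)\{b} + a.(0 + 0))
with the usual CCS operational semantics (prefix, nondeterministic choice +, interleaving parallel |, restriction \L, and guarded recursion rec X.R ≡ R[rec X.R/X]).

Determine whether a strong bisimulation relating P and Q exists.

P's transition system — 9 states:
  m0 = (a.a.b.0)\{b} | b.((0 + 0)\{b} + a.(0 + 0)) → =a=> m1, =b=> m2
  m1 = (a.b.0)\{b} | b.((0 + 0)\{b} + a.(0 + 0)) → =a=> m3, =b=> m4
  m2 = (a.a.b.0)\{b} | ((0 + 0)\{b} + a.(0 + 0)) → =a=> m4, =a=> m5
  m3 = (b.0)\{b} | b.((0 + 0)\{b} + a.(0 + 0)) → =b=> m6
  m4 = (a.b.0)\{b} | ((0 + 0)\{b} + a.(0 + 0)) → =a=> m6, =a=> m7
  m5 = (a.a.b.0)\{b} | (0 + 0) → =a=> m7
  m6 = (b.0)\{b} | ((0 + 0)\{b} + a.(0 + 0)) → =a=> m8
  m7 = (a.b.0)\{b} | (0 + 0) → =a=> m8
  m8 = (b.0)\{b} | (0 + 0) → (no moves)
Q's transition system — 6 states:
  n0 = (a.b.0)\{b} | b.((0 + 0)\{b} + a.(0 + 0)) → =a=> n1, =b=> n2
  n1 = (b.0)\{b} | b.((0 + 0)\{b} + a.(0 + 0)) → =b=> n3
  n2 = (a.b.0)\{b} | ((0 + 0)\{b} + a.(0 + 0)) → =a=> n3, =a=> n4
  n3 = (b.0)\{b} | ((0 + 0)\{b} + a.(0 + 0)) → =a=> n5
  n4 = (a.b.0)\{b} | (0 + 0) → =a=> n5
  n5 = (b.0)\{b} | (0 + 0) → (no moves)
Coarsest stable partition (strong bisimilarity classes):
  B0 = {m0}
  B1 = {m1, n0}
  B2 = {m4, m5, n2}
  B3 = {m6, m7, n3, n4}
  B4 = {m8, n5}
  B5 = {m3, n1}
  B6 = {m2}
m0 ∈ B0, n0 ∈ B1 → different blocks

P ≁ Q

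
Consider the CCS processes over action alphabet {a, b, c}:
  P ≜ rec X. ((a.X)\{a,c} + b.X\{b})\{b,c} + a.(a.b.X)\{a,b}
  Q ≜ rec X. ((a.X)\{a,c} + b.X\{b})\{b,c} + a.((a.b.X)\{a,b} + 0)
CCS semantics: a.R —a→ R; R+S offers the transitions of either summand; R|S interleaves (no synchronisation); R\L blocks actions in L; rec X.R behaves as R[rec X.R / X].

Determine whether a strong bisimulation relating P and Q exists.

LTS(P): 2 reachable states
  s0 = rec X. ((a.X)\{a,c} + b.X\{b})\{b,c} + a.(a.b.X)\{a,b} :: ··a··> s1
  s1 = (a.b.(rec X. ((a.X)\{a,c} + b.X\{b})\{b,c} + a.(a.b.X)\{a,b}))\{a,b} :: deadlocked
LTS(Q): 2 reachable states
  t0 = rec X. ((a.X)\{a,c} + b.X\{b})\{b,c} + a.((a.b.X)\{a,b} + 0) :: ··a··> t1
  t1 = (a.b.(rec X. ((a.X)\{a,c} + b.X\{b})\{b,c} + a.((a.b.X)\{a,b} + 0)))\{a,b} + 0 :: deadlocked
Coarsest stable partition (strong bisimilarity classes):
  B0 = {s0, t0}
  B1 = {s1, t1}
s0 ∈ B0, t0 ∈ B0 → same block

P ~ Q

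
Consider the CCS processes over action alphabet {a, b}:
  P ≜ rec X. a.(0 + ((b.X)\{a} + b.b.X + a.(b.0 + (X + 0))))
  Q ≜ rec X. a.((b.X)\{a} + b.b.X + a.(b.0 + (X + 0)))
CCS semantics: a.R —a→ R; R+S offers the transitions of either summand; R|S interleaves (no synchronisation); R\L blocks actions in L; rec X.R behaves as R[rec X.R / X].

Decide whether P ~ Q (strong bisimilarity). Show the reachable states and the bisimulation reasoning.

Reachable graph of P (6 states):
  u0 = rec X. a.(0 + ((b.X)\{a} + b.b.X + a.(b.0 + (X + 0)))) | --a--▸ u1
  u1 = 0 + ((b.(rec X. a.(0 + ((b.X)\{a} + b.b.X + a.(b.0 + (X + 0))))))\{a} + b.b.(rec X. a.(0 + ((b.X)\{a} + b.b.X + a.(b.0 + (X + 0))))) + a.(b.0 + ((rec X. a.(0 + ((b.X)\{a} + b.b.X + a.(b.0 + (X + 0))))) + 0))) | --a--▸ u2, --b--▸ u3, --b--▸ u4
  u2 = b.0 + ((rec X. a.(0 + ((b.X)\{a} + b.b.X + a.(b.0 + (X + 0))))) + 0) | --a--▸ u1, --b--▸ u5
  u3 = (rec X. a.(0 + ((b.X)\{a} + b.b.X + a.(b.0 + (X + 0)))))\{a} | ∅
  u4 = b.(rec X. a.(0 + ((b.X)\{a} + b.b.X + a.(b.0 + (X + 0))))) | --b--▸ u0
  u5 = 0 | ∅
Reachable graph of Q (6 states):
  v0 = rec X. a.((b.X)\{a} + b.b.X + a.(b.0 + (X + 0))) | --a--▸ v1
  v1 = (b.(rec X. a.((b.X)\{a} + b.b.X + a.(b.0 + (X + 0)))))\{a} + b.b.(rec X. a.((b.X)\{a} + b.b.X + a.(b.0 + (X + 0)))) + a.(b.0 + ((rec X. a.((b.X)\{a} + b.b.X + a.(b.0 + (X + 0)))) + 0)) | --a--▸ v2, --b--▸ v3, --b--▸ v4
  v2 = b.0 + ((rec X. a.((b.X)\{a} + b.b.X + a.(b.0 + (X + 0)))) + 0) | --a--▸ v1, --b--▸ v5
  v3 = (rec X. a.((b.X)\{a} + b.b.X + a.(b.0 + (X + 0))))\{a} | ∅
  v4 = b.(rec X. a.((b.X)\{a} + b.b.X + a.(b.0 + (X + 0)))) | --b--▸ v0
  v5 = 0 | ∅
Partition-refinement fixed point:
  B0 = {u0, v0}
  B1 = {u1, v1}
  B2 = {u3, u5, v3, v5}
  B3 = {u4, v4}
  B4 = {u2, v2}
u0 ∈ B0, v0 ∈ B0 → same block

YES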